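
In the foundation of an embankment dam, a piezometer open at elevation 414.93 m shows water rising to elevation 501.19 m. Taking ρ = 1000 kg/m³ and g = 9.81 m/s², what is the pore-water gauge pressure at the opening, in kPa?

P ≈ 846 kPa

Pressure head ψ = h − z = 501.19 − 414.93 = 86.26 m.
P = ρgψ = 1000 × 9.81 × 86.26 = 846211 Pa ≈ 846 kPa.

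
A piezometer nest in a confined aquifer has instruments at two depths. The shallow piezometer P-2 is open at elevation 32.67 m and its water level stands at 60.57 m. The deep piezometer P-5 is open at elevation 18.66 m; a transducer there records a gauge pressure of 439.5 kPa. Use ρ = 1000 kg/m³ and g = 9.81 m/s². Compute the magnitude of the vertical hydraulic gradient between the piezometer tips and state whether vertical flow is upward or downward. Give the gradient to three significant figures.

Total head at P-2: h = 60.57 m (water level in the standpipe).
Pressure head at P-5: ψ = P/(ρg) = 439.5×1000 / (1000 × 9.81) = 44.80 m.
Total head at P-5: h = z + ψ = 18.66 + 44.80 = 63.46 m.
Δh = h(P-2) − h(P-5) = 60.57 − 63.46 = -2.89 m.
Vertical separation Δz = 32.67 − 18.66 = 14.01 m.
|i_v| = |Δh| / Δz = 2.89 / 14.01 = 0.206.
Head is higher in the deep piezometer, so vertical flow is upward (discharge condition).

|i_v| ≈ 0.206; vertical flow is upward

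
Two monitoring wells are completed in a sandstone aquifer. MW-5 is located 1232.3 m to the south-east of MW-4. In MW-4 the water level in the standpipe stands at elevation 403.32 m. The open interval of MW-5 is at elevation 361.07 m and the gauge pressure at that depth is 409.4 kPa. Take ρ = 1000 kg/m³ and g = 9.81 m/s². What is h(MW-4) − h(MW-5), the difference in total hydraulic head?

Total head at MW-4: h = 403.32 m (water level in the piezometer is the total head).
Pressure head at MW-5: ψ = P/(ρg) = 409.4×1000 / (1000 × 9.81) = 41.73 m.
Total head at MW-5: h = z + ψ = 361.07 + 41.73 = 402.80 m.
Head difference: h(MW-4) − h(MW-5) = 403.32 − 402.80 = 0.52 m.

Δh ≈ 0.52 m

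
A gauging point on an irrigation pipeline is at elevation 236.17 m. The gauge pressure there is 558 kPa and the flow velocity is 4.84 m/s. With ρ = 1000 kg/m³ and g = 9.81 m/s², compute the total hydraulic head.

Pressure head ψ = P/(ρg) = 558×1000 / (1000 × 9.81) = 56.88 m.
Velocity head = v²/(2g) = 4.84² / (2 × 9.81) = 1.194 m.
h = z + ψ + v²/(2g) = 236.17 + 56.88 + 1.194 = 294.24 m.

h ≈ 294.24 m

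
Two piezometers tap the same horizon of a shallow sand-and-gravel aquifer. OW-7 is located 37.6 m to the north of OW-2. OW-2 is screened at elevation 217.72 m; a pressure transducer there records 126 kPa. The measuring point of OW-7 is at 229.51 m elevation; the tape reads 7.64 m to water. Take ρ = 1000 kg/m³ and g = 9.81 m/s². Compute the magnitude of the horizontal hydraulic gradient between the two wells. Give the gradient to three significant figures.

i ≈ 0.231

Pressure head at OW-2: ψ = P/(ρg) = 126×1000 / (1000 × 9.81) = 12.84 m.
Total head at OW-2: h = z + ψ = 217.72 + 12.84 = 230.56 m.
Total head at OW-7: h = 229.51 − 7.64 = 221.87 m.
Head difference: h(OW-2) − h(OW-7) = 230.56 − 221.87 = 8.69 m.
Hydraulic gradient: i = |Δh| / L = 8.69 / 37.6 = 0.231.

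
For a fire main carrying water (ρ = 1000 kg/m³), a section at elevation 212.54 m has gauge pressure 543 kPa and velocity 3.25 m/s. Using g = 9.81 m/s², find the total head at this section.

Pressure head ψ = P/(ρg) = 543×1000 / (1000 × 9.81) = 55.35 m.
Velocity head = v²/(2g) = 3.25² / (2 × 9.81) = 0.538 m.
h = z + ψ + v²/(2g) = 212.54 + 55.35 + 0.538 = 268.43 m.

h ≈ 268.43 m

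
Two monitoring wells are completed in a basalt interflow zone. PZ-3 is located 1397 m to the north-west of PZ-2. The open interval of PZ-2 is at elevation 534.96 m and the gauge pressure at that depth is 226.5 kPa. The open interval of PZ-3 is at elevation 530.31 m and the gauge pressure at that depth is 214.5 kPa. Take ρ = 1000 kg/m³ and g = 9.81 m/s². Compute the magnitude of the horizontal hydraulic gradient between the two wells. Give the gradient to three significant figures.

i ≈ 0.00420

Pressure head at PZ-2: ψ = P/(ρg) = 226.5×1000 / (1000 × 9.81) = 23.09 m.
Total head at PZ-2: h = z + ψ = 534.96 + 23.09 = 558.05 m.
Pressure head at PZ-3: ψ = P/(ρg) = 214.5×1000 / (1000 × 9.81) = 21.87 m.
Total head at PZ-3: h = z + ψ = 530.31 + 21.87 = 552.18 m.
Head difference: h(PZ-2) − h(PZ-3) = 558.05 − 552.18 = 5.87 m.
Hydraulic gradient: i = |Δh| / L = 5.87 / 1397 = 0.00420.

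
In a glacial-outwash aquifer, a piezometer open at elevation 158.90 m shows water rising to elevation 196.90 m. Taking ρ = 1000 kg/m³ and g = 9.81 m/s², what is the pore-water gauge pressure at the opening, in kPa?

P ≈ 373 kPa

Pressure head ψ = h − z = 196.90 − 158.90 = 38.00 m.
P = ρgψ = 1000 × 9.81 × 38.00 = 372780 Pa ≈ 373 kPa.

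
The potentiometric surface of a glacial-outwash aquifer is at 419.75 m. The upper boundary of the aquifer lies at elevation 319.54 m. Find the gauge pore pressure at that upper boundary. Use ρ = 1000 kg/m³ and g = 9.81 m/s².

Pressure head at the aquifer top: ψ = h − z = 419.75 − 319.54 = 100.21 m.
P = ρgψ = 1000 × 9.81 × 100.21 = 983060 Pa ≈ 983 kPa.

P ≈ 983 kPa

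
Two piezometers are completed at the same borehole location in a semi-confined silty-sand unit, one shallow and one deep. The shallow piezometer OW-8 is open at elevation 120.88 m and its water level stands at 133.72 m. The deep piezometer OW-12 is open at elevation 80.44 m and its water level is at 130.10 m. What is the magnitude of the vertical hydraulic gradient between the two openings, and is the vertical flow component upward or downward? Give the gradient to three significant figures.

Total head at OW-8: h = 133.72 m (water level in the standpipe).
Total head at OW-12: h = 130.10 m.
Δh = h(OW-8) − h(OW-12) = 133.72 − 130.10 = 3.62 m.
Vertical separation Δz = 120.88 − 80.44 = 40.44 m.
|i_v| = |Δh| / Δz = 3.62 / 40.44 = 0.0895.
Head is higher in the shallow piezometer, so vertical flow is downward (recharge condition).

|i_v| ≈ 0.0895; vertical flow is downward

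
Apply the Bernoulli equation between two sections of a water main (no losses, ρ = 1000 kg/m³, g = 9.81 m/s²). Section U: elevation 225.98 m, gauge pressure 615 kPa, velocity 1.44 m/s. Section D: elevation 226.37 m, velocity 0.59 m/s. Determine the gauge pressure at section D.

P₂ ≈ 612 kPa

Pressure head at U: ψ₁ = P₁/(ρg) = 615×1000 / (1000 × 9.81) = 62.69 m.
Velocity heads: v₁²/2g = 1.44²/19.62 = 0.106 m; v₂²/2g = 0.59²/19.62 = 0.018 m.
Total head H = z₁ + ψ₁ + v₁²/2g = 225.98 + 62.69 + 0.106 = 288.78 m.
ψ₂ = H − z₂ − v₂²/2g = 288.78 − 226.37 − 0.018 = 62.39 m.
P₂ = ρgψ₂ = 1000 × 9.81 × 62.39 ≈ 612 kPa.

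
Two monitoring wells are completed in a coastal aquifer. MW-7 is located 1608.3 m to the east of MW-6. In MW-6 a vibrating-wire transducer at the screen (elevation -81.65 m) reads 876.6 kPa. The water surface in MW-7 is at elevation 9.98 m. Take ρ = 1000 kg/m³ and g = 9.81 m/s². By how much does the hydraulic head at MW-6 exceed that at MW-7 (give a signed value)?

Pressure head at MW-6: ψ = P/(ρg) = 876.6×1000 / (1000 × 9.81) = 89.36 m.
Total head at MW-6: h = z + ψ = -81.65 + 89.36 = 7.71 m.
Total head at MW-7: h = 9.98 m (water level in the piezometer is the total head).
Head difference: h(MW-6) − h(MW-7) = 7.71 − 9.98 = -2.27 m.

Δh ≈ -2.27 m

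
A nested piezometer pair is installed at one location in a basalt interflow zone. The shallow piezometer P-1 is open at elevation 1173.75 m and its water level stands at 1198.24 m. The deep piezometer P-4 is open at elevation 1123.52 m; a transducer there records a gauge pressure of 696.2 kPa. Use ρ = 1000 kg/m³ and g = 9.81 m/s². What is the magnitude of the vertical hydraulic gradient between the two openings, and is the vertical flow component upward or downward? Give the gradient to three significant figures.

|i_v| ≈ 0.0747; vertical flow is downward

Total head at P-1: h = 1198.24 m (water level in the standpipe).
Pressure head at P-4: ψ = P/(ρg) = 696.2×1000 / (1000 × 9.81) = 70.97 m.
Total head at P-4: h = z + ψ = 1123.52 + 70.97 = 1194.49 m.
Δh = h(P-1) − h(P-4) = 1198.24 − 1194.49 = 3.75 m.
Vertical separation Δz = 1173.75 − 1123.52 = 50.23 m.
|i_v| = |Δh| / Δz = 3.75 / 50.23 = 0.0747.
Head is higher in the shallow piezometer, so vertical flow is downward (recharge condition).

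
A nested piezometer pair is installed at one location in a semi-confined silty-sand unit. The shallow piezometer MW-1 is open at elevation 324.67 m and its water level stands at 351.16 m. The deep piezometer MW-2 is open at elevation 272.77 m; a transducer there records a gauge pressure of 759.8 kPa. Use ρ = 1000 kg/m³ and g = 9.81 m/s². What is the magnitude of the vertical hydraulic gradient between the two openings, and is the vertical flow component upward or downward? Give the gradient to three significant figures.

Total head at MW-1: h = 351.16 m (water level in the standpipe).
Pressure head at MW-2: ψ = P/(ρg) = 759.8×1000 / (1000 × 9.81) = 77.45 m.
Total head at MW-2: h = z + ψ = 272.77 + 77.45 = 350.22 m.
Δh = h(MW-1) − h(MW-2) = 351.16 − 350.22 = 0.94 m.
Vertical separation Δz = 324.67 − 272.77 = 51.90 m.
|i_v| = |Δh| / Δz = 0.94 / 51.90 = 0.0181.
Head is higher in the shallow piezometer, so vertical flow is downward (recharge condition).

|i_v| ≈ 0.0181; vertical flow is downward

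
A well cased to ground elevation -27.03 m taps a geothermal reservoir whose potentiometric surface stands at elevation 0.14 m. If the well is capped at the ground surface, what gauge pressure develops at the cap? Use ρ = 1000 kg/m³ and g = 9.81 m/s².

P ≈ 267 kPa

Head above the cap: Δh = 0.14 − (-27.03) = 27.17 m.
P = ρgΔh = 1000 × 9.81 × 27.17 = 266538 Pa ≈ 267 kPa.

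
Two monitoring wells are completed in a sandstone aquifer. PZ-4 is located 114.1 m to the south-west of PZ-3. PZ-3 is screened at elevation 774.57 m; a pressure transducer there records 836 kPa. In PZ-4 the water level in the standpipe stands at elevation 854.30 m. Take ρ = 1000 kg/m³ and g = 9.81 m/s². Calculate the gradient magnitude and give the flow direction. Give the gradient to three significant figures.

Pressure head at PZ-3: ψ = P/(ρg) = 836×1000 / (1000 × 9.81) = 85.22 m.
Total head at PZ-3: h = z + ψ = 774.57 + 85.22 = 859.79 m.
Total head at PZ-4: h = 854.30 m (water level in the piezometer is the total head).
Head difference: h(PZ-3) − h(PZ-4) = 859.79 − 854.30 = 5.49 m.
Hydraulic gradient: i = |Δh| / L = 5.49 / 114.1 = 0.0481.
Flow is from higher to lower head: from PZ-3 toward PZ-4, i.e. toward the south-west.

i ≈ 0.0481; groundwater flows toward the south-west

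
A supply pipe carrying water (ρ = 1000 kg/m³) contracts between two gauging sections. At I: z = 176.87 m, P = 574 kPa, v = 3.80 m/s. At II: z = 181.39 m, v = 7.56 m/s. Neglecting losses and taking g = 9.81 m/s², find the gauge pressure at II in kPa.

Pressure head at I: ψ₁ = P₁/(ρg) = 574×1000 / (1000 × 9.81) = 58.51 m.
Velocity heads: v₁²/2g = 3.80²/19.62 = 0.736 m; v₂²/2g = 7.56²/19.62 = 2.913 m.
Total head H = z₁ + ψ₁ + v₁²/2g = 176.87 + 58.51 + 0.736 = 236.12 m.
ψ₂ = H − z₂ − v₂²/2g = 236.12 − 181.39 − 2.913 = 51.82 m.
P₂ = ρgψ₂ = 1000 × 9.81 × 51.82 ≈ 508 kPa.

P₂ ≈ 508 kPa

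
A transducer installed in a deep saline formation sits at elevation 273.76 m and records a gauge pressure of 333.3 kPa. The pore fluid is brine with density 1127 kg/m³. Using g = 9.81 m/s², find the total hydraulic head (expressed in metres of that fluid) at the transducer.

ψ = P/(ρg) = 333.3×1000 / (1127 × 9.81) = 30.15 m.
h = z + ψ = 273.76 + 30.15 = 303.91 m.

h ≈ 303.91 m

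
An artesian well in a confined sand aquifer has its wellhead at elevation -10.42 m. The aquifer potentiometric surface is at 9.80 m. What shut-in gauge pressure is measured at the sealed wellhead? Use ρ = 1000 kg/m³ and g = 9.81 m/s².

Head above the cap: Δh = 9.80 − (-10.42) = 20.22 m.
P = ρgΔh = 1000 × 9.81 × 20.22 = 198358 Pa ≈ 198 kPa.

P ≈ 198 kPa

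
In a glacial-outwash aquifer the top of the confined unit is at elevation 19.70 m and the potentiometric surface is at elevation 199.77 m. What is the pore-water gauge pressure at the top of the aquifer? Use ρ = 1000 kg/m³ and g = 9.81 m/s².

P ≈ 1770 kPa

Pressure head at the aquifer top: ψ = h − z = 199.77 − 19.70 = 180.07 m.
P = ρgψ = 1000 × 9.81 × 180.07 = 1766487 Pa ≈ 1770 kPa.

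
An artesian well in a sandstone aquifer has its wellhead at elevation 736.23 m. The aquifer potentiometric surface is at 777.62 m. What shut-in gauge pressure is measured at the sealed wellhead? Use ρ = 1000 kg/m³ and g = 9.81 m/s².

P ≈ 406 kPa

Head above the cap: Δh = 777.62 − 736.23 = 41.39 m.
P = ρgΔh = 1000 × 9.81 × 41.39 = 406036 Pa ≈ 406 kPa.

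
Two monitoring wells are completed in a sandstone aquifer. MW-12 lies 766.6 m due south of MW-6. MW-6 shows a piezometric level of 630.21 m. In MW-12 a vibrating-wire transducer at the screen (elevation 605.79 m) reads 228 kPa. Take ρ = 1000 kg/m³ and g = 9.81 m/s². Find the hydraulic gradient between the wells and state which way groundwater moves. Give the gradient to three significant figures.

Total head at MW-6: h = 630.21 m (water level in the piezometer is the total head).
Pressure head at MW-12: ψ = P/(ρg) = 228×1000 / (1000 × 9.81) = 23.24 m.
Total head at MW-12: h = z + ψ = 605.79 + 23.24 = 629.03 m.
Head difference: h(MW-6) − h(MW-12) = 630.21 − 629.03 = 1.18 m.
Hydraulic gradient: i = |Δh| / L = 1.18 / 766.6 = 0.00154.
Flow is from higher to lower head: from MW-6 toward MW-12, i.e. toward the south.

i ≈ 0.00154; groundwater flows toward the south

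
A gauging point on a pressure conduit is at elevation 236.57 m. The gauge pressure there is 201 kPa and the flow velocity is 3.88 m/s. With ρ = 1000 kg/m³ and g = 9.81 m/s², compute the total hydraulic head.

Pressure head ψ = P/(ρg) = 201×1000 / (1000 × 9.81) = 20.49 m.
Velocity head = v²/(2g) = 3.88² / (2 × 9.81) = 0.767 m.
h = z + ψ + v²/(2g) = 236.57 + 20.49 + 0.767 = 257.83 m.

h ≈ 257.83 m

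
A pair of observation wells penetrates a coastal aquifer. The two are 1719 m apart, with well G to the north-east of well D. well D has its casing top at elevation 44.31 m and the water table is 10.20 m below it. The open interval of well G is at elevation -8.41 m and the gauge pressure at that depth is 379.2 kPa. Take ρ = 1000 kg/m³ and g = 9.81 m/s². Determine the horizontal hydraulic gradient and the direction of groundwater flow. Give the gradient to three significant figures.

Total head at well D: h = 44.31 − 10.20 = 34.11 m.
Pressure head at well G: ψ = P/(ρg) = 379.2×1000 / (1000 × 9.81) = 38.65 m.
Total head at well G: h = z + ψ = -8.41 + 38.65 = 30.24 m.
Head difference: h(well D) − h(well G) = 34.11 − 30.24 = 3.87 m.
Hydraulic gradient: i = |Δh| / L = 3.87 / 1719 = 0.00225.
Flow is from higher to lower head: from well D toward well G, i.e. toward the north-east.

i ≈ 0.00225; groundwater flows toward the north-east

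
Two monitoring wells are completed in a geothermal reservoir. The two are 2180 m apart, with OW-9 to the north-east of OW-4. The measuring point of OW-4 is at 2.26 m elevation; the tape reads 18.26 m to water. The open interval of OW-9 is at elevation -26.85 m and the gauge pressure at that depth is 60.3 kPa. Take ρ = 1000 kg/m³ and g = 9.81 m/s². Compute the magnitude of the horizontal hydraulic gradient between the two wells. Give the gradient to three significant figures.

i ≈ 0.00216

Total head at OW-4: h = 2.26 − 18.26 = -16.00 m.
Pressure head at OW-9: ψ = P/(ρg) = 60.3×1000 / (1000 × 9.81) = 6.15 m.
Total head at OW-9: h = z + ψ = -26.85 + 6.15 = -20.70 m.
Head difference: h(OW-4) − h(OW-9) = -16.00 − (-20.70) = 4.70 m.
Hydraulic gradient: i = |Δh| / L = 4.70 / 2180 = 0.00216.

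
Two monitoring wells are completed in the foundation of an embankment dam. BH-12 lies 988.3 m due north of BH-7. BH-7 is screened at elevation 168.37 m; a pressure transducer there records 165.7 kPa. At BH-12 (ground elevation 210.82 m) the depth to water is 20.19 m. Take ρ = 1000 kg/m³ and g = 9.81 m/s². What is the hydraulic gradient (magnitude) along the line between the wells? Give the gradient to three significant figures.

Pressure head at BH-7: ψ = P/(ρg) = 165.7×1000 / (1000 × 9.81) = 16.89 m.
Total head at BH-7: h = z + ψ = 168.37 + 16.89 = 185.26 m.
Total head at BH-12: h = 210.82 − 20.19 = 190.63 m.
Head difference: h(BH-7) − h(BH-12) = 185.26 − 190.63 = -5.37 m.
Hydraulic gradient: i = |Δh| / L = 5.37 / 988.3 = 0.00543.

i ≈ 0.00543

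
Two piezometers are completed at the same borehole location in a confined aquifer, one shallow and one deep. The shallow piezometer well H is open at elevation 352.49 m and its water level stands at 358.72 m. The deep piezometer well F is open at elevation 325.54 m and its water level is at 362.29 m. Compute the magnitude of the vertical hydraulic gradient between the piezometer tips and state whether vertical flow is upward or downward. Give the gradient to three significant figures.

|i_v| ≈ 0.132; vertical flow is upward

Total head at well H: h = 358.72 m (water level in the standpipe).
Total head at well F: h = 362.29 m.
Δh = h(well H) − h(well F) = 358.72 − 362.29 = -3.57 m.
Vertical separation Δz = 352.49 − 325.54 = 26.95 m.
|i_v| = |Δh| / Δz = 3.57 / 26.95 = 0.132.
Head is higher in the deep piezometer, so vertical flow is upward (discharge condition).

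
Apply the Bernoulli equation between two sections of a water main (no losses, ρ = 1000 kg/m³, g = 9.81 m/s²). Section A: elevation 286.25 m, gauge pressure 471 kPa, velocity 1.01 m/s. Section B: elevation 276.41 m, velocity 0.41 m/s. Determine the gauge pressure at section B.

Pressure head at A: ψ₁ = P₁/(ρg) = 471×1000 / (1000 × 9.81) = 48.01 m.
Velocity heads: v₁²/2g = 1.01²/19.62 = 0.052 m; v₂²/2g = 0.41²/19.62 = 0.009 m.
Total head H = z₁ + ψ₁ + v₁²/2g = 286.25 + 48.01 + 0.052 = 334.31 m.
ψ₂ = H − z₂ − v₂²/2g = 334.31 − 276.41 − 0.009 = 57.89 m.
P₂ = ρgψ₂ = 1000 × 9.81 × 57.89 ≈ 568 kPa.

P₂ ≈ 568 kPa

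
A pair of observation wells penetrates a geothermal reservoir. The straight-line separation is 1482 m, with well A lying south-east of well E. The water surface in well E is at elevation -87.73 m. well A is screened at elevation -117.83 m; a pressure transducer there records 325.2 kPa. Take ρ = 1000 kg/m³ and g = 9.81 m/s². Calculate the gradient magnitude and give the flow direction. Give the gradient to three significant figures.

Total head at well E: h = -87.73 m (water level in the piezometer is the total head).
Pressure head at well A: ψ = P/(ρg) = 325.2×1000 / (1000 × 9.81) = 33.15 m.
Total head at well A: h = z + ψ = -117.83 + 33.15 = -84.68 m.
Head difference: h(well E) − h(well A) = -87.73 − (-84.68) = -3.05 m.
Hydraulic gradient: i = |Δh| / L = 3.05 / 1482 = 0.00206.
Flow is from higher to lower head: from well A toward well E, i.e. toward the north-west.

i ≈ 0.00206; groundwater flows toward the north-west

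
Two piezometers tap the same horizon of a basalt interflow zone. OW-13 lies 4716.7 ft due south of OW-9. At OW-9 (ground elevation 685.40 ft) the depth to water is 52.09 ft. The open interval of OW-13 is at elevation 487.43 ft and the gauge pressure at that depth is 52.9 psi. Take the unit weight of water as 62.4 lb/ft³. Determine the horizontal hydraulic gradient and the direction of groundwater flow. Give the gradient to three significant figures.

i ≈ 0.00505; groundwater flows toward the south

Total head at OW-9: h = 685.40 − 52.09 = 633.31 ft.
Pressure head at OW-13: ψ = 144·P/γ = 144 × 52.9 / 62.4 = 122.08 ft.
Total head at OW-13: h = z + ψ = 487.43 + 122.08 = 609.51 ft.
Head difference: h(OW-9) − h(OW-13) = 633.31 − 609.51 = 23.80 ft.
Hydraulic gradient: i = |Δh| / L = 23.80 / 4716.7 = 0.00505.
Flow is from higher to lower head: from OW-9 toward OW-13, i.e. toward the south.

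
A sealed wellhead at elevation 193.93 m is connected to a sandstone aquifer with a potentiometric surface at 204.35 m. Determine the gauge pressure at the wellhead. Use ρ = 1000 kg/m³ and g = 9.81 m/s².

Head above the cap: Δh = 204.35 − 193.93 = 10.42 m.
P = ρgΔh = 1000 × 9.81 × 10.42 = 102220 Pa ≈ 102 kPa.

P ≈ 102 kPa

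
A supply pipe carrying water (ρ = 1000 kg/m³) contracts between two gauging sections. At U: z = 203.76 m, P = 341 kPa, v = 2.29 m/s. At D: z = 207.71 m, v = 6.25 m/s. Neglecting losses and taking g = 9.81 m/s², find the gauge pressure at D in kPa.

Pressure head at U: ψ₁ = P₁/(ρg) = 341×1000 / (1000 × 9.81) = 34.76 m.
Velocity heads: v₁²/2g = 2.29²/19.62 = 0.267 m; v₂²/2g = 6.25²/19.62 = 1.991 m.
Total head H = z₁ + ψ₁ + v₁²/2g = 203.76 + 34.76 + 0.267 = 238.79 m.
ψ₂ = H − z₂ − v₂²/2g = 238.79 − 207.71 − 1.991 = 29.09 m.
P₂ = ρgψ₂ = 1000 × 9.81 × 29.09 ≈ 285 kPa.

P₂ ≈ 285 kPa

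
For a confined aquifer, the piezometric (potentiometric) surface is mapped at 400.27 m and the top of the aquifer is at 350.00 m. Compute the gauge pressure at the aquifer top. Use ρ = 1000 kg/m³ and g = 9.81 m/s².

Pressure head at the aquifer top: ψ = h − z = 400.27 − 350.00 = 50.27 m.
P = ρgψ = 1000 × 9.81 × 50.27 = 493149 Pa ≈ 493 kPa.

P ≈ 493 kPa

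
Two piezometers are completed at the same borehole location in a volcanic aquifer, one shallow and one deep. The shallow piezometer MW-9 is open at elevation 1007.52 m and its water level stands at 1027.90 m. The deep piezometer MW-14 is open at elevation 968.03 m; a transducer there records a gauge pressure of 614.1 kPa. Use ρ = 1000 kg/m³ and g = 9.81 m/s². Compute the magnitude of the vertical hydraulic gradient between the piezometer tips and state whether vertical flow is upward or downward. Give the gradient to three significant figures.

|i_v| ≈ 0.0691; vertical flow is upward

Total head at MW-9: h = 1027.90 m (water level in the standpipe).
Pressure head at MW-14: ψ = P/(ρg) = 614.1×1000 / (1000 × 9.81) = 62.60 m.
Total head at MW-14: h = z + ψ = 968.03 + 62.60 = 1030.63 m.
Δh = h(MW-9) − h(MW-14) = 1027.90 − 1030.63 = -2.73 m.
Vertical separation Δz = 1007.52 − 968.03 = 39.49 m.
|i_v| = |Δh| / Δz = 2.73 / 39.49 = 0.0691.
Head is higher in the deep piezometer, so vertical flow is upward (discharge condition).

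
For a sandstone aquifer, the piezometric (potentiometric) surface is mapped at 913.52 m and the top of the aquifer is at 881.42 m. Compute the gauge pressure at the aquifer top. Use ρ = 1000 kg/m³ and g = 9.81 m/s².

Pressure head at the aquifer top: ψ = h − z = 913.52 − 881.42 = 32.10 m.
P = ρgψ = 1000 × 9.81 × 32.10 = 314901 Pa ≈ 315 kPa.

P ≈ 315 kPa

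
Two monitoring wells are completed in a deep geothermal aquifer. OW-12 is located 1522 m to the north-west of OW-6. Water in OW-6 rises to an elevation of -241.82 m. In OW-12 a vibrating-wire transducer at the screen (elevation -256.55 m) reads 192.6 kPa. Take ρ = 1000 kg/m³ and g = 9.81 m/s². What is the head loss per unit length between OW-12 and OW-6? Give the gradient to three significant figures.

Total head at OW-6: h = -241.82 m (water level in the piezometer is the total head).
Pressure head at OW-12: ψ = P/(ρg) = 192.6×1000 / (1000 × 9.81) = 19.63 m.
Total head at OW-12: h = z + ψ = -256.55 + 19.63 = -236.92 m.
Head difference: h(OW-6) − h(OW-12) = -241.82 − (-236.92) = -4.90 m.
Hydraulic gradient: i = |Δh| / L = 4.90 / 1522 = 0.00322.

i ≈ 0.00322 m/m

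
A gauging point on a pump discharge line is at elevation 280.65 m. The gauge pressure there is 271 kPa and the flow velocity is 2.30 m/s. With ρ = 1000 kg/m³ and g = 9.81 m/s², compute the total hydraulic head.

Pressure head ψ = P/(ρg) = 271×1000 / (1000 × 9.81) = 27.62 m.
Velocity head = v²/(2g) = 2.30² / (2 × 9.81) = 0.270 m.
h = z + ψ + v²/(2g) = 280.65 + 27.62 + 0.270 = 308.54 m.

h ≈ 308.54 m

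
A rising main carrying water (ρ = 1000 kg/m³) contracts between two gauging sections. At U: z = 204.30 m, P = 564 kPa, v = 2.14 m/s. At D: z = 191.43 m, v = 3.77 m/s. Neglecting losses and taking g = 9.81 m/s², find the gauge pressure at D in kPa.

Pressure head at U: ψ₁ = P₁/(ρg) = 564×1000 / (1000 × 9.81) = 57.49 m.
Velocity heads: v₁²/2g = 2.14²/19.62 = 0.233 m; v₂²/2g = 3.77²/19.62 = 0.724 m.
Total head H = z₁ + ψ₁ + v₁²/2g = 204.30 + 57.49 + 0.233 = 262.02 m.
ψ₂ = H − z₂ − v₂²/2g = 262.02 − 191.43 − 0.724 = 69.87 m.
P₂ = ρgψ₂ = 1000 × 9.81 × 69.87 ≈ 685 kPa.

P₂ ≈ 685 kPa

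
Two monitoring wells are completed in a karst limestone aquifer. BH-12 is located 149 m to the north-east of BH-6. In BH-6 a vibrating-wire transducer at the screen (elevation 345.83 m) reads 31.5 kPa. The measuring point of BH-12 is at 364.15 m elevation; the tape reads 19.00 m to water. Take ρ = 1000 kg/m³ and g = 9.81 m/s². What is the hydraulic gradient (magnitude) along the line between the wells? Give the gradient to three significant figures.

Pressure head at BH-6: ψ = P/(ρg) = 31.5×1000 / (1000 × 9.81) = 3.21 m.
Total head at BH-6: h = z + ψ = 345.83 + 3.21 = 349.04 m.
Total head at BH-12: h = 364.15 − 19.00 = 345.15 m.
Head difference: h(BH-6) − h(BH-12) = 349.04 − 345.15 = 3.89 m.
Hydraulic gradient: i = |Δh| / L = 3.89 / 149 = 0.0261.

i ≈ 0.0261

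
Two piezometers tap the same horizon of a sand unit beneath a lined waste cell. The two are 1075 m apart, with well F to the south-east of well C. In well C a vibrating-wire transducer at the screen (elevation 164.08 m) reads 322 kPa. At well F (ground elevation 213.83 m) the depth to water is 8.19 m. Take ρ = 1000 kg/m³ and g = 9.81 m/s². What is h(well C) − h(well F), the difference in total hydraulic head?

Pressure head at well C: ψ = P/(ρg) = 322×1000 / (1000 × 9.81) = 32.82 m.
Total head at well C: h = z + ψ = 164.08 + 32.82 = 196.90 m.
Total head at well F: h = 213.83 − 8.19 = 205.64 m.
Head difference: h(well C) − h(well F) = 196.90 − 205.64 = -8.74 m.

Δh ≈ -8.74 m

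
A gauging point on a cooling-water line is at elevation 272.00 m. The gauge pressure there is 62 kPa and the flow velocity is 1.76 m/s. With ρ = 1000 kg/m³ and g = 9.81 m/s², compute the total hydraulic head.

h ≈ 278.48 m

Pressure head ψ = P/(ρg) = 62×1000 / (1000 × 9.81) = 6.32 m.
Velocity head = v²/(2g) = 1.76² / (2 × 9.81) = 0.158 m.
h = z + ψ + v²/(2g) = 272.00 + 6.32 + 0.158 = 278.48 m.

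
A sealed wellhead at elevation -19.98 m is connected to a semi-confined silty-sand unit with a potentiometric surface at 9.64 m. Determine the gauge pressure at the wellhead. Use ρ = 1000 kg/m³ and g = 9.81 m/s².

Head above the cap: Δh = 9.64 − (-19.98) = 29.62 m.
P = ρgΔh = 1000 × 9.81 × 29.62 = 290572 Pa ≈ 291 kPa.

P ≈ 291 kPa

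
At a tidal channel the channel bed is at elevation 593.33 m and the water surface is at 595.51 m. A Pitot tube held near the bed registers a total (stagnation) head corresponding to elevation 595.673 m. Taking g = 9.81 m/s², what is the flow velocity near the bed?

v ≈ 1.79 m/s

Near the bed, under hydrostatic conditions, the piezometric head (z + ψ) equals the free-surface elevation, 595.51 m.
Velocity head = total − piezometric = 595.673 − 595.51 = 0.163 m.
v = √(2g·h_v) = √(2 × 9.81 × 0.163) = 1.79 m/s.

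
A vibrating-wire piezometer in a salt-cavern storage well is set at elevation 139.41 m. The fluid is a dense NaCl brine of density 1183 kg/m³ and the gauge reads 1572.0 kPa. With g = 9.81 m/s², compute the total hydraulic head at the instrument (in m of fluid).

h ≈ 274.87 m

ψ = P/(ρg) = 1572.0×1000 / (1183 × 9.81) = 135.46 m.
h = z + ψ = 139.41 + 135.46 = 274.87 m.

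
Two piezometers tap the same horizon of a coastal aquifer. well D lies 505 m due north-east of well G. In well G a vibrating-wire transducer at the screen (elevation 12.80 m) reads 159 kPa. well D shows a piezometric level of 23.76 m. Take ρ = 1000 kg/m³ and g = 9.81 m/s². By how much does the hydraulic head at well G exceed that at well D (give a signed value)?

Pressure head at well G: ψ = P/(ρg) = 159×1000 / (1000 × 9.81) = 16.21 m.
Total head at well G: h = z + ψ = 12.80 + 16.21 = 29.01 m.
Total head at well D: h = 23.76 m (water level in the piezometer is the total head).
Head difference: h(well G) − h(well D) = 29.01 − 23.76 = 5.25 m.

Δh ≈ 5.25 m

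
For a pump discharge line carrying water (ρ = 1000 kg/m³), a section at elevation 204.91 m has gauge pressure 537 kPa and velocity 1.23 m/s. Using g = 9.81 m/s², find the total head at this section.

Pressure head ψ = P/(ρg) = 537×1000 / (1000 × 9.81) = 54.74 m.
Velocity head = v²/(2g) = 1.23² / (2 × 9.81) = 0.077 m.
h = z + ψ + v²/(2g) = 204.91 + 54.74 + 0.077 = 259.73 m.

h ≈ 259.73 m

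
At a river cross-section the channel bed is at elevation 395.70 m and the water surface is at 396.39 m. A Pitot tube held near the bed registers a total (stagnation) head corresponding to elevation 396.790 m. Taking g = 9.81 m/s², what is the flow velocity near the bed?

v ≈ 2.80 m/s

Near the bed, under hydrostatic conditions, the piezometric head (z + ψ) equals the free-surface elevation, 396.39 m.
Velocity head = total − piezometric = 396.790 − 396.39 = 0.400 m.
v = √(2g·h_v) = √(2 × 9.81 × 0.400) = 2.80 m/s.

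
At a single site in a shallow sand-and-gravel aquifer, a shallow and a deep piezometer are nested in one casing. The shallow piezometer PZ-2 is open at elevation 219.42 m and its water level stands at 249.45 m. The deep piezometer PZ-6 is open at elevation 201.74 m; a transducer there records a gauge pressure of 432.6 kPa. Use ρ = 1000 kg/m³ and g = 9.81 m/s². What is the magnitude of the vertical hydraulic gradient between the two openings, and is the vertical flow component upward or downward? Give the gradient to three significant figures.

|i_v| ≈ 0.204; vertical flow is downward

Total head at PZ-2: h = 249.45 m (water level in the standpipe).
Pressure head at PZ-6: ψ = P/(ρg) = 432.6×1000 / (1000 × 9.81) = 44.10 m.
Total head at PZ-6: h = z + ψ = 201.74 + 44.10 = 245.84 m.
Δh = h(PZ-2) − h(PZ-6) = 249.45 − 245.84 = 3.61 m.
Vertical separation Δz = 219.42 − 201.74 = 17.68 m.
|i_v| = |Δh| / Δz = 3.61 / 17.68 = 0.204.
Head is higher in the shallow piezometer, so vertical flow is downward (recharge condition).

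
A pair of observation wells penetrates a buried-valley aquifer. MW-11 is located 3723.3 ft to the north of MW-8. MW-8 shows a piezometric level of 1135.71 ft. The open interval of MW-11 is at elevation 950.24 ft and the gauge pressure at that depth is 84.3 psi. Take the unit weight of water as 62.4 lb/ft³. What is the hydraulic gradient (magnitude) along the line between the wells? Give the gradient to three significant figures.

i ≈ 0.00244

Total head at MW-8: h = 1135.71 ft (water level in the piezometer is the total head).
Pressure head at MW-11: ψ = 144·P/γ = 144 × 84.3 / 62.4 = 194.54 ft.
Total head at MW-11: h = z + ψ = 950.24 + 194.54 = 1144.78 ft.
Head difference: h(MW-8) − h(MW-11) = 1135.71 − 1144.78 = -9.07 ft.
Hydraulic gradient: i = |Δh| / L = 9.07 / 3723.3 = 0.00244.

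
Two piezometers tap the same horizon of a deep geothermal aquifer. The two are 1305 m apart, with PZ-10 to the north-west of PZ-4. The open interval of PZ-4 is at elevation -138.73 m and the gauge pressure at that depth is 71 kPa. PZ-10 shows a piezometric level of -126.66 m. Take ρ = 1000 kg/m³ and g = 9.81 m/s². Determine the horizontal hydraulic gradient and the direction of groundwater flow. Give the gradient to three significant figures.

Pressure head at PZ-4: ψ = P/(ρg) = 71×1000 / (1000 × 9.81) = 7.24 m.
Total head at PZ-4: h = z + ψ = -138.73 + 7.24 = -131.49 m.
Total head at PZ-10: h = -126.66 m (water level in the piezometer is the total head).
Head difference: h(PZ-4) − h(PZ-10) = -131.49 − (-126.66) = -4.83 m.
Hydraulic gradient: i = |Δh| / L = 4.83 / 1305 = 0.00370.
Flow is from higher to lower head: from PZ-10 toward PZ-4, i.e. toward the south-east.

i ≈ 0.00370; groundwater flows toward the south-east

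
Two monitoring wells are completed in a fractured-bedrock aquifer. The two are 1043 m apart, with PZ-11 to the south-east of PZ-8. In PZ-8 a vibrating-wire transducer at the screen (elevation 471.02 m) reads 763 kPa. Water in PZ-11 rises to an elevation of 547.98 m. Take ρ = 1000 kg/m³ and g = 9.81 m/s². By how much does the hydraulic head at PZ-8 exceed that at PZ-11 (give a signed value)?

Pressure head at PZ-8: ψ = P/(ρg) = 763×1000 / (1000 × 9.81) = 77.78 m.
Total head at PZ-8: h = z + ψ = 471.02 + 77.78 = 548.80 m.
Total head at PZ-11: h = 547.98 m (water level in the piezometer is the total head).
Head difference: h(PZ-8) − h(PZ-11) = 548.80 − 547.98 = 0.82 m.

Δh ≈ 0.82 m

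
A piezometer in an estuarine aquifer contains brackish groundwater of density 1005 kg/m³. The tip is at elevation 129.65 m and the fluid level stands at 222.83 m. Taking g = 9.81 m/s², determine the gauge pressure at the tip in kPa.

Pressure head ψ = h − z = 222.83 − 129.65 = 93.18 m.
P = ρgψ = 1005 × 9.81 × 93.18 = 918666 Pa ≈ 919 kPa.

P ≈ 919 kPa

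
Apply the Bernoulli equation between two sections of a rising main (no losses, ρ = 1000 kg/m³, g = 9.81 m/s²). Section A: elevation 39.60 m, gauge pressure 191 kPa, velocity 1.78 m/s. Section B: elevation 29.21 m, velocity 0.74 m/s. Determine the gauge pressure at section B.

Pressure head at A: ψ₁ = P₁/(ρg) = 191×1000 / (1000 × 9.81) = 19.47 m.
Velocity heads: v₁²/2g = 1.78²/19.62 = 0.161 m; v₂²/2g = 0.74²/19.62 = 0.028 m.
Total head H = z₁ + ψ₁ + v₁²/2g = 39.60 + 19.47 + 0.161 = 59.23 m.
ψ₂ = H − z₂ − v₂²/2g = 59.23 − 29.21 − 0.028 = 29.99 m.
P₂ = ρgψ₂ = 1000 × 9.81 × 29.99 ≈ 294 kPa.

P₂ ≈ 294 kPa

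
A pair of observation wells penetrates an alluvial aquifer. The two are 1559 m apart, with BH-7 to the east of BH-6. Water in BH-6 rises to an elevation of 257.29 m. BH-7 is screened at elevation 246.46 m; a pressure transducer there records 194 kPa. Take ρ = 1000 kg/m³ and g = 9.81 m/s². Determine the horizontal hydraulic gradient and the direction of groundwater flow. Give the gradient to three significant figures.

i ≈ 0.00574; groundwater flows toward the west

Total head at BH-6: h = 257.29 m (water level in the piezometer is the total head).
Pressure head at BH-7: ψ = P/(ρg) = 194×1000 / (1000 × 9.81) = 19.78 m.
Total head at BH-7: h = z + ψ = 246.46 + 19.78 = 266.24 m.
Head difference: h(BH-6) − h(BH-7) = 257.29 − 266.24 = -8.95 m.
Hydraulic gradient: i = |Δh| / L = 8.95 / 1559 = 0.00574.
Flow is from higher to lower head: from BH-7 toward BH-6, i.e. toward the west.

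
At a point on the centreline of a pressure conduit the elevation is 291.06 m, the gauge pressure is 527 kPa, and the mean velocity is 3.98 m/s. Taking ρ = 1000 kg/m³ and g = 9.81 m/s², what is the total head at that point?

h ≈ 345.59 m

Pressure head ψ = P/(ρg) = 527×1000 / (1000 × 9.81) = 53.72 m.
Velocity head = v²/(2g) = 3.98² / (2 × 9.81) = 0.807 m.
h = z + ψ + v²/(2g) = 291.06 + 53.72 + 0.807 = 345.59 m.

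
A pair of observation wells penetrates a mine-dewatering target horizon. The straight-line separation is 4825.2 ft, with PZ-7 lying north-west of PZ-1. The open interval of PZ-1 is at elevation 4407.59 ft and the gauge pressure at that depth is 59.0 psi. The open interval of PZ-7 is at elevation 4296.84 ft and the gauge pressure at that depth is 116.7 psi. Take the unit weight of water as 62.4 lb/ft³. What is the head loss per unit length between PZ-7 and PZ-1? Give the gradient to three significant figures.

Pressure head at PZ-1: ψ = 144·P/γ = 144 × 59.0 / 62.4 = 136.15 ft.
Total head at PZ-1: h = z + ψ = 4407.59 + 136.15 = 4543.74 ft.
Pressure head at PZ-7: ψ = 144·P/γ = 144 × 116.7 / 62.4 = 269.31 ft.
Total head at PZ-7: h = z + ψ = 4296.84 + 269.31 = 4566.15 ft.
Head difference: h(PZ-1) − h(PZ-7) = 4543.74 − 4566.15 = -22.41 ft.
Hydraulic gradient: i = |Δh| / L = 22.41 / 4825.2 = 0.00464.

i ≈ 0.00464 ft/ft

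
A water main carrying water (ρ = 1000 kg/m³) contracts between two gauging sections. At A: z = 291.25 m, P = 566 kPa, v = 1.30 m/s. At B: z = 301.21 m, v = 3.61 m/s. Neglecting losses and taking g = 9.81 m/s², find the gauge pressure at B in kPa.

Pressure head at A: ψ₁ = P₁/(ρg) = 566×1000 / (1000 × 9.81) = 57.70 m.
Velocity heads: v₁²/2g = 1.30²/19.62 = 0.086 m; v₂²/2g = 3.61²/19.62 = 0.664 m.
Total head H = z₁ + ψ₁ + v₁²/2g = 291.25 + 57.70 + 0.086 = 349.04 m.
ψ₂ = H − z₂ − v₂²/2g = 349.04 − 301.21 − 0.664 = 47.17 m.
P₂ = ρgψ₂ = 1000 × 9.81 × 47.17 ≈ 463 kPa.

P₂ ≈ 463 kPa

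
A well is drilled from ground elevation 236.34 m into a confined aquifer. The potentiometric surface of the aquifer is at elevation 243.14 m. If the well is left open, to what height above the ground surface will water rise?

Water rises to the potentiometric surface, so the rise above ground = 243.14 − 236.34 = 6.80 m.

≈ 6.80 m above ground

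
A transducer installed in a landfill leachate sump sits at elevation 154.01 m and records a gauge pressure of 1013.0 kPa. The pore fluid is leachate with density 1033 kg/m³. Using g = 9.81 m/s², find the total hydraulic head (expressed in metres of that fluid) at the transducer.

h ≈ 253.97 m

ψ = P/(ρg) = 1013.0×1000 / (1033 × 9.81) = 99.96 m.
h = z + ψ = 154.01 + 99.96 = 253.97 m.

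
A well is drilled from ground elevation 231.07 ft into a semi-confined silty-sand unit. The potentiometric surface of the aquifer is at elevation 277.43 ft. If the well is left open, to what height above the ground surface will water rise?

≈ 46.36 ft above ground

Water rises to the potentiometric surface, so the rise above ground = 277.43 − 231.07 = 46.36 ft.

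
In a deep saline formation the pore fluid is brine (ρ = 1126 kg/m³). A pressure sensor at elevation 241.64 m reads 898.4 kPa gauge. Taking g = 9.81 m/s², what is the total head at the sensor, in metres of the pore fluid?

h ≈ 322.97 m

ψ = P/(ρg) = 898.4×1000 / (1126 × 9.81) = 81.33 m.
h = z + ψ = 241.64 + 81.33 = 322.97 m.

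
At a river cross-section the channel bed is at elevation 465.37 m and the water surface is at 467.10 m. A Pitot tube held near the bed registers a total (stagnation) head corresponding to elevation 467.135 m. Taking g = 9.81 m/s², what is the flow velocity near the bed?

v ≈ 0.829 m/s

Near the bed, under hydrostatic conditions, the piezometric head (z + ψ) equals the free-surface elevation, 467.10 m.
Velocity head = total − piezometric = 467.135 − 467.10 = 0.035 m.
v = √(2g·h_v) = √(2 × 9.81 × 0.035) = 0.829 m/s.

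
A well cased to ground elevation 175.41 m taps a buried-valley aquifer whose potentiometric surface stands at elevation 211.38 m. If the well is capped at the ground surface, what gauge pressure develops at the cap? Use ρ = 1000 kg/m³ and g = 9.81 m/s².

P ≈ 353 kPa

Head above the cap: Δh = 211.38 − 175.41 = 35.97 m.
P = ρgΔh = 1000 × 9.81 × 35.97 = 352866 Pa ≈ 353 kPa.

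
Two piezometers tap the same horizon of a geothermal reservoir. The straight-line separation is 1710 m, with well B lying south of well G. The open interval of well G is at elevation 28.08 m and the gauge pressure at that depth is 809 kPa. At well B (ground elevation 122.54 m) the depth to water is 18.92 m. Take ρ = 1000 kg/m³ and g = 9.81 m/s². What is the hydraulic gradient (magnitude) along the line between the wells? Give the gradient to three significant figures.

i ≈ 0.00405

Pressure head at well G: ψ = P/(ρg) = 809×1000 / (1000 × 9.81) = 82.47 m.
Total head at well G: h = z + ψ = 28.08 + 82.47 = 110.55 m.
Total head at well B: h = 122.54 − 18.92 = 103.62 m.
Head difference: h(well G) − h(well B) = 110.55 − 103.62 = 6.93 m.
Hydraulic gradient: i = |Δh| / L = 6.93 / 1710 = 0.00405.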